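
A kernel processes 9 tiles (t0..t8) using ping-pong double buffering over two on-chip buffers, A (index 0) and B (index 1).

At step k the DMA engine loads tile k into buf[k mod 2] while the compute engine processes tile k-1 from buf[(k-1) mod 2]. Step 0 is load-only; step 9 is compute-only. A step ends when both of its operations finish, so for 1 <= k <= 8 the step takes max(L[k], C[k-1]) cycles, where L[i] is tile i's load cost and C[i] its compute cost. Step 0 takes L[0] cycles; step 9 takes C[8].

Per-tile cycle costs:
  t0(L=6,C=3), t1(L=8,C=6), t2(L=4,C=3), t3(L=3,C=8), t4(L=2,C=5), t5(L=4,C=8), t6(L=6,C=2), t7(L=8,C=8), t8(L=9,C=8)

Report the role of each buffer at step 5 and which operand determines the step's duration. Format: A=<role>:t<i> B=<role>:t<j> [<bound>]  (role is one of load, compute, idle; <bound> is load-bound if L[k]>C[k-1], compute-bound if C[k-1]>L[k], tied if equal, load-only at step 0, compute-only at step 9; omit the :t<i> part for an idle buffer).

[0] DMA t0→A (6c) ∥ CU idle ⇒ 6c, clock 6
[1] DMA t1→B (8c) ∥ CU A:t0 (3c) ⇒ 8c, clock 14
[2] DMA t2→A (4c) ∥ CU B:t1 (6c) ⇒ 6c, clock 20
[3] DMA t3→B (3c) ∥ CU A:t2 (3c) ⇒ 3c, clock 23
[4] DMA t4→A (2c) ∥ CU B:t3 (8c) ⇒ 8c, clock 31
[5] DMA t5→B (4c) ∥ CU A:t4 (5c) ⇒ 5c, clock 36
[6] DMA t6→A (6c) ∥ CU B:t5 (8c) ⇒ 8c, clock 44
[7] DMA t7→B (8c) ∥ CU A:t6 (2c) ⇒ 8c, clock 52
[8] DMA t8→A (9c) ∥ CU B:t7 (8c) ⇒ 9c, clock 61
[9] DMA idle ∥ CU A:t8 (8c) ⇒ 8c, clock 69

step 5: A=compute:t4 B=load:t5 [compute-bound]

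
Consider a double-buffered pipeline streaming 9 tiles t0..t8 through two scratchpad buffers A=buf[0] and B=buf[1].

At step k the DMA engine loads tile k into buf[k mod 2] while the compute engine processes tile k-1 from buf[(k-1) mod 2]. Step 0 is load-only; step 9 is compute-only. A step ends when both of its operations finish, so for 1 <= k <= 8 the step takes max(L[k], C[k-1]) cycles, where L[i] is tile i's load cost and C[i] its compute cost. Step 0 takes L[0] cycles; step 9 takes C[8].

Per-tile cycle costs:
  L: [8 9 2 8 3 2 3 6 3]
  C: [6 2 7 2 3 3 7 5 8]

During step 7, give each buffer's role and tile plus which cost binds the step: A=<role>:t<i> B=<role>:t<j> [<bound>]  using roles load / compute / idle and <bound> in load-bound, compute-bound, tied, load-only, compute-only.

  0. 8=8c; end=8; A:t0 B:-
  1. max(9,6)=9c; end=17; A:t0 B:t1
  2. max(2,2)=2c; end=19; A:t2 B:t1
  3. max(8,7)=8c; end=27; A:t2 B:t3
  4. max(3,2)=3c; end=30; A:t4 B:t3
  5. max(2,3)=3c; end=33; A:t4 B:t5
  6. max(3,3)=3c; end=36; A:t6 B:t5
  7. max(6,7)=7c; end=43; A:t6 B:t7
  8. max(3,5)=5c; end=48; A:t8 B:t7
  9. 8=8c; end=56; A:t8 B:t7

step 7: A=compute:t6 B=load:t7 [compute-bound]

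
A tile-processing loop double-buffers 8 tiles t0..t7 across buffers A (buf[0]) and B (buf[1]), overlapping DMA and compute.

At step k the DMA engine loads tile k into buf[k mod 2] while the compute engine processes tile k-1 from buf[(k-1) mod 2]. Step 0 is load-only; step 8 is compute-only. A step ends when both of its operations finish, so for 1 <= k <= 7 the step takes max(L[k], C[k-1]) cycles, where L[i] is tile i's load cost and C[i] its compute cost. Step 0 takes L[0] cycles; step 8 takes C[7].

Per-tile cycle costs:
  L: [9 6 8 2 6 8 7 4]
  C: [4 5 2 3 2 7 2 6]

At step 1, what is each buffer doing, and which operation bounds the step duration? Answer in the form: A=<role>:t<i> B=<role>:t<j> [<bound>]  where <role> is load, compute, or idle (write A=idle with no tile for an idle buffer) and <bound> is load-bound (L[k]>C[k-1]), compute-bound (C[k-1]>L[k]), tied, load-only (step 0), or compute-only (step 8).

step 1: A=compute:t0 B=load:t1 [load-bound]

  0. 9=9c; end=9; A:t0 B:-
  1. max(6,4)=6c; end=15; A:t0 B:t1
  2. max(8,5)=8c; end=23; A:t2 B:t1
  3. max(2,2)=2c; end=25; A:t2 B:t3
  4. max(6,3)=6c; end=31; A:t4 B:t3
  5. max(8,2)=8c; end=39; A:t4 B:t5
  6. max(7,7)=7c; end=46; A:t6 B:t5
  7. max(4,2)=4c; end=50; A:t6 B:t7
  8. 6=6c; end=56; A:t6 B:t7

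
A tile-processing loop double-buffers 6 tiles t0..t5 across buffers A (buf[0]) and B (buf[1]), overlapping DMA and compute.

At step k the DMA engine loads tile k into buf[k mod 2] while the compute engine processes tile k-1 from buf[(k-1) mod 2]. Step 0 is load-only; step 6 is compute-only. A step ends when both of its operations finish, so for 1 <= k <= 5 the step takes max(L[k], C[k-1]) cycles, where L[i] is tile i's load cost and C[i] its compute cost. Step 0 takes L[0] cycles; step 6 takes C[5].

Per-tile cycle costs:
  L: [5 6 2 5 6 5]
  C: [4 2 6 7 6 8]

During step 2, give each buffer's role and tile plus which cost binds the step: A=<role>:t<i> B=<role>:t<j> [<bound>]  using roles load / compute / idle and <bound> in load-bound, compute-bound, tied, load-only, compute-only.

k=0 load=t0/5c comp=- wait=5 total=5
k=1 load=t1/6c comp=t0/4c wait=6 total=11
k=2 load=t2/2c comp=t1/2c wait=2 total=13
k=3 load=t3/5c comp=t2/6c wait=6 total=19
k=4 load=t4/6c comp=t3/7c wait=7 total=26
k=5 load=t5/5c comp=t4/6c wait=6 total=32
k=6 load=- comp=t5/8c wait=8 total=40

step 2: A=load:t2 B=compute:t1 [tied]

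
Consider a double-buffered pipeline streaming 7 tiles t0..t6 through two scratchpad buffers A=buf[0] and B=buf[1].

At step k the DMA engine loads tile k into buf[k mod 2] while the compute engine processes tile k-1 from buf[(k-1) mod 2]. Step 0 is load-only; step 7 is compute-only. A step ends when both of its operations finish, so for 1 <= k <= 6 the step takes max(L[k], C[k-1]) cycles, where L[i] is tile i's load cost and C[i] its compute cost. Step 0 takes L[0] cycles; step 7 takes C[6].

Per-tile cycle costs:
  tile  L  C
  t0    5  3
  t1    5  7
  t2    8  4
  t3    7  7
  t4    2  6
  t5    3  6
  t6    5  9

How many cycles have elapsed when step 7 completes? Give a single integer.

step 0: L[0]=5 → dur=5, Σ=5 | A=load:t0 B=idle [load-only]
step 1: L[1]=5 C[0]=3 → dur=5, Σ=10 | A=compute:t0 B=load:t1 [load-bound]
step 2: L[2]=8 C[1]=7 → dur=8, Σ=18 | A=load:t2 B=compute:t1 [load-bound]
step 3: L[3]=7 C[2]=4 → dur=7, Σ=25 | A=compute:t2 B=load:t3 [load-bound]
step 4: L[4]=2 C[3]=7 → dur=7, Σ=32 | A=load:t4 B=compute:t3 [compute-bound]
step 5: L[5]=3 C[4]=6 → dur=6, Σ=38 | A=compute:t4 B=load:t5 [compute-bound]
step 6: L[6]=5 C[5]=6 → dur=6, Σ=44 | A=load:t6 B=compute:t5 [compute-bound]
step 7: C[6]=9 → dur=9, Σ=53 | A=compute:t6 B=idle [compute-only]

end_cycle[7] = 53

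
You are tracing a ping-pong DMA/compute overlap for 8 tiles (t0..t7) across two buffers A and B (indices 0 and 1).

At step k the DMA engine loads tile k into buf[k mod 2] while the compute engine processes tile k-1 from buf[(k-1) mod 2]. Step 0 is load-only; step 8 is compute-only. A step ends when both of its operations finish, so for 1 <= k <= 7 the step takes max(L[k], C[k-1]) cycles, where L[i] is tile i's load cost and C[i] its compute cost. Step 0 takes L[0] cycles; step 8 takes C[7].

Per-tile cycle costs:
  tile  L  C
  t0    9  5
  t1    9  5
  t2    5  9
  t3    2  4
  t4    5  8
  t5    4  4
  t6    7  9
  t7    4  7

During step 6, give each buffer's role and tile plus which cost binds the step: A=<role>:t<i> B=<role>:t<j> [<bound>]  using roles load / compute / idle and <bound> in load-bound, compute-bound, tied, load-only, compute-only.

step 6: A=load:t6 B=compute:t5 [load-bound]

step 0: L[0]=9 → dur=9, Σ=9 | A=load:t0 B=idle [load-only]
step 1: L[1]=9 C[0]=5 → dur=9, Σ=18 | A=compute:t0 B=load:t1 [load-bound]
step 2: L[2]=5 C[1]=5 → dur=5, Σ=23 | A=load:t2 B=compute:t1 [tied]
step 3: L[3]=2 C[2]=9 → dur=9, Σ=32 | A=compute:t2 B=load:t3 [compute-bound]
step 4: L[4]=5 C[3]=4 → dur=5, Σ=37 | A=load:t4 B=compute:t3 [load-bound]
step 5: L[5]=4 C[4]=8 → dur=8, Σ=45 | A=compute:t4 B=load:t5 [compute-bound]
step 6: L[6]=7 C[5]=4 → dur=7, Σ=52 | A=load:t6 B=compute:t5 [load-bound]
step 7: L[7]=4 C[6]=9 → dur=9, Σ=61 | A=compute:t6 B=load:t7 [compute-bound]
step 8: C[7]=7 → dur=7, Σ=68 | A=idle B=compute:t7 [compute-only]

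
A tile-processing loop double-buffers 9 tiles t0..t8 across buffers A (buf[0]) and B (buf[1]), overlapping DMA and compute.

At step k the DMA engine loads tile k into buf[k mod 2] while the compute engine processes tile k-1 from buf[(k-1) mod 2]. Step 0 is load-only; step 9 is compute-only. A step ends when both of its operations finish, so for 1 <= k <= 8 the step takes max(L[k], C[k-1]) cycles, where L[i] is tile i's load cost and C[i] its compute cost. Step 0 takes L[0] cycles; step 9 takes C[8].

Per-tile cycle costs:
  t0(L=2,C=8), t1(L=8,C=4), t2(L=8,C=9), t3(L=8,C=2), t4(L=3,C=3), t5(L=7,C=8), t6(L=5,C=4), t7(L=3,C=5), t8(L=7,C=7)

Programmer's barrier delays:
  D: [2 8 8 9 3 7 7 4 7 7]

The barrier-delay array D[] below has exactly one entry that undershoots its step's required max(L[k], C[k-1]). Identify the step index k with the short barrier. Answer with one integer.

step 0: need L[0]=2 = 2; D[0]=2 ok
step 1: need max(L[1]=8,C[0]=8) = 8; D[1]=8 ok
step 2: need max(L[2]=8,C[1]=4) = 8; D[2]=8 ok
step 3: need max(L[3]=8,C[2]=9) = 9; D[3]=9 ok
step 4: need max(L[4]=3,C[3]=2) = 3; D[4]=3 ok
step 5: need max(L[5]=7,C[4]=3) = 7; D[5]=7 ok
step 6: need max(L[6]=5,C[5]=8) = 8; D[6]=7 SHORT
step 7: need max(L[7]=3,C[6]=4) = 4; D[7]=4 ok
step 8: need max(L[8]=7,C[7]=5) = 7; D[8]=7 ok
step 9: need C[8]=7 = 7; D[9]=7 ok

hazard at step 6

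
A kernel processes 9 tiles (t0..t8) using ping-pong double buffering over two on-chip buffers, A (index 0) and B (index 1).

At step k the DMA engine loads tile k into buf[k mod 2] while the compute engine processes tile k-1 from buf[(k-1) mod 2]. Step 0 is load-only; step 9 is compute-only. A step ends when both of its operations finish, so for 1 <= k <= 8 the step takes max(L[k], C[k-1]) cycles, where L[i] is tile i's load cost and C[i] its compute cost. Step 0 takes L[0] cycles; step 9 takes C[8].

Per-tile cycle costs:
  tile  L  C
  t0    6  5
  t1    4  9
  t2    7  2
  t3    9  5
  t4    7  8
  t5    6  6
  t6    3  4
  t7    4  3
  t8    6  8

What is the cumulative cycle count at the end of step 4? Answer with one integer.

end_cycle[4] = 36

  0. 6=6c; end=6; A:t0 B:-
  1. max(4,5)=5c; end=11; A:t0 B:t1
  2. max(7,9)=9c; end=20; A:t2 B:t1
  3. max(9,2)=9c; end=29; A:t2 B:t3
  4. max(7,5)=7c; end=36; A:t4 B:t3
  5. max(6,8)=8c; end=44; A:t4 B:t5
  6. max(3,6)=6c; end=50; A:t6 B:t5
  7. max(4,4)=4c; end=54; A:t6 B:t7
  8. max(6,3)=6c; end=60; A:t8 B:t7
  9. 8=8c; end=68; A:t8 B:t7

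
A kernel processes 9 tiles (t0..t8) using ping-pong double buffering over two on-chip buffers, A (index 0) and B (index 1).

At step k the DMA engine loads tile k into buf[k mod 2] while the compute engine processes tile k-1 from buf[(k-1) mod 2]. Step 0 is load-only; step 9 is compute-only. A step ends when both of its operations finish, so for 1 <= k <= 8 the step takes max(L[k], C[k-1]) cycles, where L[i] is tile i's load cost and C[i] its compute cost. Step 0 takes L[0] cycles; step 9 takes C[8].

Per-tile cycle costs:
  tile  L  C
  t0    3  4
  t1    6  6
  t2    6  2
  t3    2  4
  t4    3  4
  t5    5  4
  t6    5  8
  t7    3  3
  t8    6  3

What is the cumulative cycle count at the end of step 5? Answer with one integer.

end_cycle[5] = 26

step 0: L[0]=3 → dur=3, Σ=3 | A=load:t0 B=idle [load-only]
step 1: L[1]=6 C[0]=4 → dur=6, Σ=9 | A=compute:t0 B=load:t1 [load-bound]
step 2: L[2]=6 C[1]=6 → dur=6, Σ=15 | A=load:t2 B=compute:t1 [tied]
step 3: L[3]=2 C[2]=2 → dur=2, Σ=17 | A=compute:t2 B=load:t3 [tied]
step 4: L[4]=3 C[3]=4 → dur=4, Σ=21 | A=load:t4 B=compute:t3 [compute-bound]
step 5: L[5]=5 C[4]=4 → dur=5, Σ=26 | A=compute:t4 B=load:t5 [load-bound]
step 6: L[6]=5 C[5]=4 → dur=5, Σ=31 | A=load:t6 B=compute:t5 [load-bound]
step 7: L[7]=3 C[6]=8 → dur=8, Σ=39 | A=compute:t6 B=load:t7 [compute-bound]
step 8: L[8]=6 C[7]=3 → dur=6, Σ=45 | A=load:t8 B=compute:t7 [load-bound]
step 9: C[8]=3 → dur=3, Σ=48 | A=compute:t8 B=idle [compute-only]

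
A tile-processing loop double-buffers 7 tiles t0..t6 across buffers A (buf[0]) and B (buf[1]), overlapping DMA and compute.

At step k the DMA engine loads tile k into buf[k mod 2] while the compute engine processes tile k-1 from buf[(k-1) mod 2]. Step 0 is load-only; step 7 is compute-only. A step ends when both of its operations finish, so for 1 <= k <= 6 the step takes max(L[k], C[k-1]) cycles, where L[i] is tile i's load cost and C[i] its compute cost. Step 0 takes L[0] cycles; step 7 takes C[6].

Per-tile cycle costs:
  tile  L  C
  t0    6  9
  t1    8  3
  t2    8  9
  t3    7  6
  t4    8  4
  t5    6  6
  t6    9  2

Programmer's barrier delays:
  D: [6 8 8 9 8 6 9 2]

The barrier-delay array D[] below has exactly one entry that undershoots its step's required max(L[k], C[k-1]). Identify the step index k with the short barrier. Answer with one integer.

step 0: need L[0]=6 = 6; D[0]=6 ok
step 1: need max(L[1]=8,C[0]=9) = 9; D[1]=8 SHORT
step 2: need max(L[2]=8,C[1]=3) = 8; D[2]=8 ok
step 3: need max(L[3]=7,C[2]=9) = 9; D[3]=9 ok
step 4: need max(L[4]=8,C[3]=6) = 8; D[4]=8 ok
step 5: need max(L[5]=6,C[4]=4) = 6; D[5]=6 ok
step 6: need max(L[6]=9,C[5]=6) = 9; D[6]=9 ok
step 7: need C[6]=2 = 2; D[7]=2 ok

hazard at step 1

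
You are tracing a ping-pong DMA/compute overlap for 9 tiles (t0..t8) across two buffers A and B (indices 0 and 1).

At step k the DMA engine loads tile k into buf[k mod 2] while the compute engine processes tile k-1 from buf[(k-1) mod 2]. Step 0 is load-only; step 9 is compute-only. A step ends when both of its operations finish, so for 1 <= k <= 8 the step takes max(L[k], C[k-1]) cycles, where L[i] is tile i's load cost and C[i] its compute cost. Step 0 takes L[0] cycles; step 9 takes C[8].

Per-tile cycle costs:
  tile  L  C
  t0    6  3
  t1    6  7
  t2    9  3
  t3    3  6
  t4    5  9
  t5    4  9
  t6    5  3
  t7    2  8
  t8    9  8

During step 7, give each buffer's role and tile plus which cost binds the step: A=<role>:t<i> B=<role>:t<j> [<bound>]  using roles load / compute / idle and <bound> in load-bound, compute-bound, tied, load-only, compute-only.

[0] DMA t0→A (6c) ∥ CU idle ⇒ 6c, clock 6
[1] DMA t1→B (6c) ∥ CU A:t0 (3c) ⇒ 6c, clock 12
[2] DMA t2→A (9c) ∥ CU B:t1 (7c) ⇒ 9c, clock 21
[3] DMA t3→B (3c) ∥ CU A:t2 (3c) ⇒ 3c, clock 24
[4] DMA t4→A (5c) ∥ CU B:t3 (6c) ⇒ 6c, clock 30
[5] DMA t5→B (4c) ∥ CU A:t4 (9c) ⇒ 9c, clock 39
[6] DMA t6→A (5c) ∥ CU B:t5 (9c) ⇒ 9c, clock 48
[7] DMA t7→B (2c) ∥ CU A:t6 (3c) ⇒ 3c, clock 51
[8] DMA t8→A (9c) ∥ CU B:t7 (8c) ⇒ 9c, clock 60
[9] DMA idle ∥ CU A:t8 (8c) ⇒ 8c, clock 68

step 7: A=compute:t6 B=load:t7 [compute-bound]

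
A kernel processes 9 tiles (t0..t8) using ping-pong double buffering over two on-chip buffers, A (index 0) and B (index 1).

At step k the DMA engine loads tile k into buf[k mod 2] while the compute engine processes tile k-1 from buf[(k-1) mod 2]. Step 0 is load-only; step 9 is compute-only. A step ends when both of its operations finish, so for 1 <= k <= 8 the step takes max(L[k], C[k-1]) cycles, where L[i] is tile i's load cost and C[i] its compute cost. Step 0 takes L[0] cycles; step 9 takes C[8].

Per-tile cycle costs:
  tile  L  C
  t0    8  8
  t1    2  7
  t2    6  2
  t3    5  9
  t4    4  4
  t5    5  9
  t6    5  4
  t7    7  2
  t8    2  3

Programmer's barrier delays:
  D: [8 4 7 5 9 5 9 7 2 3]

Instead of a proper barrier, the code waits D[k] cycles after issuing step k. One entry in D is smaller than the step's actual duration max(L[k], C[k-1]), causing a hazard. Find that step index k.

hazard at step 1

[0] required=L[0]=8=8 vs D=8 ok
[1] required=max(L[1]=2,C[0]=8)=8 vs D=4 SHORT
[2] required=max(L[2]=6,C[1]=7)=7 vs D=7 ok
[3] required=max(L[3]=5,C[2]=2)=5 vs D=5 ok
[4] required=max(L[4]=4,C[3]=9)=9 vs D=9 ok
[5] required=max(L[5]=5,C[4]=4)=5 vs D=5 ok
[6] required=max(L[6]=5,C[5]=9)=9 vs D=9 ok
[7] required=max(L[7]=7,C[6]=4)=7 vs D=7 ok
[8] required=max(L[8]=2,C[7]=2)=2 vs D=2 ok
[9] required=C[8]=3=3 vs D=3 ok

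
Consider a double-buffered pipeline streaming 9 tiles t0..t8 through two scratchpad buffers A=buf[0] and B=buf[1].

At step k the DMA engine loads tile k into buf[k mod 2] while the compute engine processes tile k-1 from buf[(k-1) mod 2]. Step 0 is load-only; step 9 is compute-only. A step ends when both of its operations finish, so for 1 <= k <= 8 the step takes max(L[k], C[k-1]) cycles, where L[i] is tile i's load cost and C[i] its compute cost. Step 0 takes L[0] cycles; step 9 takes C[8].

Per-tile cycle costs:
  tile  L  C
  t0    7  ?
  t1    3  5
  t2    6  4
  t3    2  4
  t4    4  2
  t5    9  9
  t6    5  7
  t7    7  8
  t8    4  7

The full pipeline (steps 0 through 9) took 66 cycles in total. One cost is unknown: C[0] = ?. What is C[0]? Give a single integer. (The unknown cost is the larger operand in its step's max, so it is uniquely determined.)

step 0 → dur = L[0]=7 = 7
step 1 → dur = max(L[1]=3, C[0]=?) = C[0]  (unknown; binding)
step 2 → dur = max(L[2]=6, C[1]=5) = 6
step 3 → dur = max(L[3]=2, C[2]=4) = 4
step 4 → dur = max(L[4]=4, C[3]=4) = 4
step 5 → dur = max(L[5]=9, C[4]=2) = 9
step 6 → dur = max(L[6]=5, C[5]=9) = 9
step 7 → dur = max(L[7]=7, C[6]=7) = 7
step 8 → dur = max(L[8]=4, C[7]=8) = 8
step 9 → dur = C[8]=7 = 7
sum of known step durations = 61
dur[1] = total - known = 66 - 61 = 5
C[0] is the binding max in step 1, so C[0] = dur[1] = 5

C[0] = 5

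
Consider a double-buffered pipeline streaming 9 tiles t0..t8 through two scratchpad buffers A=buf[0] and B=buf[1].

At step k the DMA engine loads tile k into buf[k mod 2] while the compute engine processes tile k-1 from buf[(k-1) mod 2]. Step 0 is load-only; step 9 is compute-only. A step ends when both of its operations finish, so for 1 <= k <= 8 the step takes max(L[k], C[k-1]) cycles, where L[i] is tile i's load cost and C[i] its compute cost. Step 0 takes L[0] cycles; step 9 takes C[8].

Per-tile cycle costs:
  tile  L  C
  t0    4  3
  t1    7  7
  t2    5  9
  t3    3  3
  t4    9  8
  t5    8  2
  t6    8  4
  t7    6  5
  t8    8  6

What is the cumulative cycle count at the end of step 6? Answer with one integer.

k=0 load=t0/4c comp=- wait=4 total=4
k=1 load=t1/7c comp=t0/3c wait=7 total=11
k=2 load=t2/5c comp=t1/7c wait=7 total=18
k=3 load=t3/3c comp=t2/9c wait=9 total=27
k=4 load=t4/9c comp=t3/3c wait=9 total=36
k=5 load=t5/8c comp=t4/8c wait=8 total=44
k=6 load=t6/8c comp=t5/2c wait=8 total=52
k=7 load=t7/6c comp=t6/4c wait=6 total=58
k=8 load=t8/8c comp=t7/5c wait=8 total=66
k=9 load=- comp=t8/6c wait=6 total=72

end_cycle[6] = 52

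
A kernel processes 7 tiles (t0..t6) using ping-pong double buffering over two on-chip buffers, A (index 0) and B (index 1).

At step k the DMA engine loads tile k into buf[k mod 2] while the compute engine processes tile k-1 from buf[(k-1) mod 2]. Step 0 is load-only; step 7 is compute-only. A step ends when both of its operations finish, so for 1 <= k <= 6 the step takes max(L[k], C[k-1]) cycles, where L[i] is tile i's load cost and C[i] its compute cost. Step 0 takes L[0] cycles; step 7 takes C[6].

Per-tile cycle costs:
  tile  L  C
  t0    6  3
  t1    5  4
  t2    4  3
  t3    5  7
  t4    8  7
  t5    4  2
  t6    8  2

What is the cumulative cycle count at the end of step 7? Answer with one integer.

  0. 6=6c; end=6; A:t0 B:-
  1. max(5,3)=5c; end=11; A:t0 B:t1
  2. max(4,4)=4c; end=15; A:t2 B:t1
  3. max(5,3)=5c; end=20; A:t2 B:t3
  4. max(8,7)=8c; end=28; A:t4 B:t3
  5. max(4,7)=7c; end=35; A:t4 B:t5
  6. max(8,2)=8c; end=43; A:t6 B:t5
  7. 2=2c; end=45; A:t6 B:t5

end_cycle[7] = 45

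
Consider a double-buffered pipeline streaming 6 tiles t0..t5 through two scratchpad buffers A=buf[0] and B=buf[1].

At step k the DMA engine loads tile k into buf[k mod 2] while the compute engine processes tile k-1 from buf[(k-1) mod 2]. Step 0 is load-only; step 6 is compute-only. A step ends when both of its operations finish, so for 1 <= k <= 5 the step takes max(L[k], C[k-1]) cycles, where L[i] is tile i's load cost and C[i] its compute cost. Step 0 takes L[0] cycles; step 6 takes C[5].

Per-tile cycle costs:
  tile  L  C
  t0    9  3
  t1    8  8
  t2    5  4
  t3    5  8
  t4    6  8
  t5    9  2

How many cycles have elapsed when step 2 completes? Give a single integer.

  0. 9=9c; end=9; A:t0 B:-
  1. max(8,3)=8c; end=17; A:t0 B:t1
  2. max(5,8)=8c; end=25; A:t2 B:t1
  3. max(5,4)=5c; end=30; A:t2 B:t3
  4. max(6,8)=8c; end=38; A:t4 B:t3
  5. max(9,8)=9c; end=47; A:t4 B:t5
  6. 2=2c; end=49; A:t4 B:t5

end_cycle[2] = 25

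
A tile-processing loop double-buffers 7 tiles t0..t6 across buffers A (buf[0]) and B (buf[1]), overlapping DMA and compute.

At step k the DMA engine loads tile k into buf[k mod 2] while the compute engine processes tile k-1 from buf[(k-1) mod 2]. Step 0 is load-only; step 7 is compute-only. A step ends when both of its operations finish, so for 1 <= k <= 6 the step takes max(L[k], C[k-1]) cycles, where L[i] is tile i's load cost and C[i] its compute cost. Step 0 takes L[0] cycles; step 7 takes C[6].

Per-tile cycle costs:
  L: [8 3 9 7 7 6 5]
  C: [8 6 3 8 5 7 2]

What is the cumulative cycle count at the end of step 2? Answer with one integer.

end_cycle[2] = 25

step 0: L[0]=8 → dur=8, Σ=8 | A=load:t0 B=idle [load-only]
step 1: L[1]=3 C[0]=8 → dur=8, Σ=16 | A=compute:t0 B=load:t1 [compute-bound]
step 2: L[2]=9 C[1]=6 → dur=9, Σ=25 | A=load:t2 B=compute:t1 [load-bound]
step 3: L[3]=7 C[2]=3 → dur=7, Σ=32 | A=compute:t2 B=load:t3 [load-bound]
step 4: L[4]=7 C[3]=8 → dur=8, Σ=40 | A=load:t4 B=compute:t3 [compute-bound]
step 5: L[5]=6 C[4]=5 → dur=6, Σ=46 | A=compute:t4 B=load:t5 [load-bound]
step 6: L[6]=5 C[5]=7 → dur=7, Σ=53 | A=load:t6 B=compute:t5 [compute-bound]
step 7: C[6]=2 → dur=2, Σ=55 | A=compute:t6 B=idle [compute-only]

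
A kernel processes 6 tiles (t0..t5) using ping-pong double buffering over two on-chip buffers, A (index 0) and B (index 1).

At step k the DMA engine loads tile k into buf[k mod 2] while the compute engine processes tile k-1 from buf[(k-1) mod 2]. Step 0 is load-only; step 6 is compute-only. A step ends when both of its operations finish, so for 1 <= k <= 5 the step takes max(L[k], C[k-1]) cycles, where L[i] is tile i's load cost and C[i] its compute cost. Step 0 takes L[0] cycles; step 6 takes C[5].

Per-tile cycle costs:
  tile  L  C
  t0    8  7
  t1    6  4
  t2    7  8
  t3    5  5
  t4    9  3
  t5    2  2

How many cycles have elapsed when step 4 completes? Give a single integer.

end_cycle[4] = 39

k=0 load=t0/8c comp=- wait=8 total=8
k=1 load=t1/6c comp=t0/7c wait=7 total=15
k=2 load=t2/7c comp=t1/4c wait=7 total=22
k=3 load=t3/5c comp=t2/8c wait=8 total=30
k=4 load=t4/9c comp=t3/5c wait=9 total=39
k=5 load=t5/2c comp=t4/3c wait=3 total=42
k=6 load=- comp=t5/2c wait=2 total=44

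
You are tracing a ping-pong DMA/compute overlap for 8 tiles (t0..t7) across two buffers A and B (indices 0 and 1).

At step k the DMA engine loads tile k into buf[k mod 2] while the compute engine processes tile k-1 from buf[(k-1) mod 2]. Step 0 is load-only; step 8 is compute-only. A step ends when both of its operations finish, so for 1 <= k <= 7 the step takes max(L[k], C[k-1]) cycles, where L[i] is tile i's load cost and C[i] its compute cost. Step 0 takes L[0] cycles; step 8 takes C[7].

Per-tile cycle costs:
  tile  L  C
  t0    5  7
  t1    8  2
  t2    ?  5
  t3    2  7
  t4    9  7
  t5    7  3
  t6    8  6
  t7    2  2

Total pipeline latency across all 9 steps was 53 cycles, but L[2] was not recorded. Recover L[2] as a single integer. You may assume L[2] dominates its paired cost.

L[2] = 3

step 0 | dur = L[0]=5 = 5
step 1 | dur = max(L[1]=8, C[0]=7) = 8
step 2 | dur = max(L[2]=?, C[1]=2) = L[2]  (unknown; binding)
step 3 | dur = max(L[3]=2, C[2]=5) = 5
step 4 | dur = max(L[4]=9, C[3]=7) = 9
step 5 | dur = max(L[5]=7, C[4]=7) = 7
step 6 | dur = max(L[6]=8, C[5]=3) = 8
step 7 | dur = max(L[7]=2, C[6]=6) = 6
step 8 | dur = C[7]=2 = 2
sum of known step durations = 50
dur[2] = total - known = 53 - 50 = 3
L[2] is the binding max in step 2, so L[2] = dur[2] = 3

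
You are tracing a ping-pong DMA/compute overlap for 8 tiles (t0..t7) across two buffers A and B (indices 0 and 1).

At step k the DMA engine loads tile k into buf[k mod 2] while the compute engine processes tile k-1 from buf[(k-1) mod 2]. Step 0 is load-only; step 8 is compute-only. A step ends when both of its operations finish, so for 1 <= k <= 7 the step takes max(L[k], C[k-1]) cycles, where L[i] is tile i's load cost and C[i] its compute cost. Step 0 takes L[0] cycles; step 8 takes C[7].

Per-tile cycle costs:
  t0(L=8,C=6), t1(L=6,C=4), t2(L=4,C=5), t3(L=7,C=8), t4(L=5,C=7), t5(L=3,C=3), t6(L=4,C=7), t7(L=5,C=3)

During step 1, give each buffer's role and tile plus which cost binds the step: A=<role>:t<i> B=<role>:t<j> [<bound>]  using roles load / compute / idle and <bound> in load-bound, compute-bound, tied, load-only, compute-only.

[0] DMA t0→A (8c) ∥ CU idle ⇒ 8c, clock 8
[1] DMA t1→B (6c) ∥ CU A:t0 (6c) ⇒ 6c, clock 14
[2] DMA t2→A (4c) ∥ CU B:t1 (4c) ⇒ 4c, clock 18
[3] DMA t3→B (7c) ∥ CU A:t2 (5c) ⇒ 7c, clock 25
[4] DMA t4→A (5c) ∥ CU B:t3 (8c) ⇒ 8c, clock 33
[5] DMA t5→B (3c) ∥ CU A:t4 (7c) ⇒ 7c, clock 40
[6] DMA t6→A (4c) ∥ CU B:t5 (3c) ⇒ 4c, clock 44
[7] DMA t7→B (5c) ∥ CU A:t6 (7c) ⇒ 7c, clock 51
[8] DMA idle ∥ CU B:t7 (3c) ⇒ 3c, clock 54

step 1: A=compute:t0 B=load:t1 [tied]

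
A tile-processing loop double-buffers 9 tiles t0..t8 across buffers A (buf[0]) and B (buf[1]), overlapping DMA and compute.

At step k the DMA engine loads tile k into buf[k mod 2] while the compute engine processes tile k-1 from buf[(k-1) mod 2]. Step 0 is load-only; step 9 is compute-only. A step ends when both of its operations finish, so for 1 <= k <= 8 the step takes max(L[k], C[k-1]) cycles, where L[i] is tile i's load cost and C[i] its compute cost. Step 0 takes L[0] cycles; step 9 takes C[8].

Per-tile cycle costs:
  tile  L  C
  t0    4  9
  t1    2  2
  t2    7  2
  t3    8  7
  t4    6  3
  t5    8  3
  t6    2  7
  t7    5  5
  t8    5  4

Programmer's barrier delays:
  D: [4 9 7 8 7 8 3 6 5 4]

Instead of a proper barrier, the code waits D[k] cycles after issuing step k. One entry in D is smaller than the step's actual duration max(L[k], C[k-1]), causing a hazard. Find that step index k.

k=0 barrier L[0]=4→4c, D[0]=4 ok
k=1 barrier max(L[1]=2,C[0]=9)→9c, D[1]=9 ok
k=2 barrier max(L[2]=7,C[1]=2)→7c, D[2]=7 ok
k=3 barrier max(L[3]=8,C[2]=2)→8c, D[3]=8 ok
k=4 barrier max(L[4]=6,C[3]=7)→7c, D[4]=7 ok
k=5 barrier max(L[5]=8,C[4]=3)→8c, D[5]=8 ok
k=6 barrier max(L[6]=2,C[5]=3)→3c, D[6]=3 ok
k=7 barrier max(L[7]=5,C[6]=7)→7c, D[7]=6 SHORT
k=8 barrier max(L[8]=5,C[7]=5)→5c, D[8]=5 ok
k=9 barrier C[8]=4→4c, D[9]=4 ok

hazard at step 7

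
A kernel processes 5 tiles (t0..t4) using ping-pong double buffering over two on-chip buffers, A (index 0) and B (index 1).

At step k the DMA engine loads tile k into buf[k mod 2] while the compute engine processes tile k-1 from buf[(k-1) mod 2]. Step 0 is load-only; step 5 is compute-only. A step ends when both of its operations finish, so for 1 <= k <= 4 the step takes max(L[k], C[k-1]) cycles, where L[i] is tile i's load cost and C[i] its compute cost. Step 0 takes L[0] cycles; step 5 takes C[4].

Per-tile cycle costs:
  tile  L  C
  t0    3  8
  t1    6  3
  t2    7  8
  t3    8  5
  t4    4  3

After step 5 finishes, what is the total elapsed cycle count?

[0] DMA t0→A (3c) ∥ CU idle ⇒ 3c, clock 3
[1] DMA t1→B (6c) ∥ CU A:t0 (8c) ⇒ 8c, clock 11
[2] DMA t2→A (7c) ∥ CU B:t1 (3c) ⇒ 7c, clock 18
[3] DMA t3→B (8c) ∥ CU A:t2 (8c) ⇒ 8c, clock 26
[4] DMA t4→A (4c) ∥ CU B:t3 (5c) ⇒ 5c, clock 31
[5] DMA idle ∥ CU A:t4 (3c) ⇒ 3c, clock 34

end_cycle[5] = 34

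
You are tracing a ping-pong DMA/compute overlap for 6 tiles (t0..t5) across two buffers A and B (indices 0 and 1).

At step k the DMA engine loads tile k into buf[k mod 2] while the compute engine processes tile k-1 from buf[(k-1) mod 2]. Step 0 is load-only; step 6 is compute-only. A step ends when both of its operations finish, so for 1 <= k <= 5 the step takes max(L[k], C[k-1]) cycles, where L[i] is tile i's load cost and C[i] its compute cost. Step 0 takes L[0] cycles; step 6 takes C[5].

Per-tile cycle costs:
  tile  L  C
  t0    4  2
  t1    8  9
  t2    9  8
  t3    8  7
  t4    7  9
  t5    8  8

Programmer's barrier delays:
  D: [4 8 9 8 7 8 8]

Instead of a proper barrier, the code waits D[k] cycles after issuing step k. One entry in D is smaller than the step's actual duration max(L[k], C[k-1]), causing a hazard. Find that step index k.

step 0: need L[0]=4 = 4; D[0]=4 ok
step 1: need max(L[1]=8,C[0]=2) = 8; D[1]=8 ok
step 2: need max(L[2]=9,C[1]=9) = 9; D[2]=9 ok
step 3: need max(L[3]=8,C[2]=8) = 8; D[3]=8 ok
step 4: need max(L[4]=7,C[3]=7) = 7; D[4]=7 ok
step 5: need max(L[5]=8,C[4]=9) = 9; D[5]=8 SHORT
step 6: need C[5]=8 = 8; D[6]=8 ok

hazard at step 5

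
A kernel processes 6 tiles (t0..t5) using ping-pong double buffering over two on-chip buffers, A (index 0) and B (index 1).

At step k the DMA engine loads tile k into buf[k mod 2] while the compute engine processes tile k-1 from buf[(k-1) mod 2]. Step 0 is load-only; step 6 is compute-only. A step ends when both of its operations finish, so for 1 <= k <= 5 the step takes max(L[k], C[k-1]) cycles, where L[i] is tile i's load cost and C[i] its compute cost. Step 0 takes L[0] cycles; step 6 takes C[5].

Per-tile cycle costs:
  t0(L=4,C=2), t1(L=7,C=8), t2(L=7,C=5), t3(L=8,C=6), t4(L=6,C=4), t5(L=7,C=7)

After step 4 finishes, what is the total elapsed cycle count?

end_cycle[4] = 33

k=0 load=t0/4c comp=- wait=4 total=4
k=1 load=t1/7c comp=t0/2c wait=7 total=11
k=2 load=t2/7c comp=t1/8c wait=8 total=19
k=3 load=t3/8c comp=t2/5c wait=8 total=27
k=4 load=t4/6c comp=t3/6c wait=6 total=33
k=5 load=t5/7c comp=t4/4c wait=7 total=40
k=6 load=- comp=t5/7c wait=7 total=47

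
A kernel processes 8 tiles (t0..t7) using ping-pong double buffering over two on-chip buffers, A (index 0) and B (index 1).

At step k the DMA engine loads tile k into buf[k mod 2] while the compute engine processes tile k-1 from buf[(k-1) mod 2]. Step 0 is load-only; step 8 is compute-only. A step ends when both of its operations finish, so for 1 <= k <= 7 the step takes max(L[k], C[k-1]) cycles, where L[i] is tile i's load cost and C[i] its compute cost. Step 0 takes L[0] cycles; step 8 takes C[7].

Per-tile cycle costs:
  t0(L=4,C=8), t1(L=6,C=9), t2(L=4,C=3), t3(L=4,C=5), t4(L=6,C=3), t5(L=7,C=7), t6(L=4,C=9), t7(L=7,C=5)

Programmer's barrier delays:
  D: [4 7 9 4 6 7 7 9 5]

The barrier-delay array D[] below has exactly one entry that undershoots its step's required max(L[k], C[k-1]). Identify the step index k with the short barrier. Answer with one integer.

[0] required=L[0]=4=4 vs D=4 ok
[1] required=max(L[1]=6,C[0]=8)=8 vs D=7 SHORT
[2] required=max(L[2]=4,C[1]=9)=9 vs D=9 ok
[3] required=max(L[3]=4,C[2]=3)=4 vs D=4 ok
[4] required=max(L[4]=6,C[3]=5)=6 vs D=6 ok
[5] required=max(L[5]=7,C[4]=3)=7 vs D=7 ok
[6] required=max(L[6]=4,C[5]=7)=7 vs D=7 ok
[7] required=max(L[7]=7,C[6]=9)=9 vs D=9 ok
[8] required=C[7]=5=5 vs D=5 ok

hazard at step 1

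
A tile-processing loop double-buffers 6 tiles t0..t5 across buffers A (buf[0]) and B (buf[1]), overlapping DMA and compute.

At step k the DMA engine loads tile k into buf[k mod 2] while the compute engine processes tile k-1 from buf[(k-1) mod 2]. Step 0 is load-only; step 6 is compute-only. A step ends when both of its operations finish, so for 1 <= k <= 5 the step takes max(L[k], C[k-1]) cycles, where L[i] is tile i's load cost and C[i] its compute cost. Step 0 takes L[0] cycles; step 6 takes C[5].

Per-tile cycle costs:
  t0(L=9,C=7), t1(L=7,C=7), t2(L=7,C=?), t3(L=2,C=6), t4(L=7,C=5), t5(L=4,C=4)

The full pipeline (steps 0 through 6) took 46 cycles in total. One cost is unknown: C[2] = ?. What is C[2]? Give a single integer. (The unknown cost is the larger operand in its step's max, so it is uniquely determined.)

C[2] = 7

step 0: dur = L[0]=9 = 9
step 1: dur = max(L[1]=7, C[0]=7) = 7
step 2: dur = max(L[2]=7, C[1]=7) = 7
step 3: dur = max(L[3]=2, C[2]=?) = C[2]  (unknown; binding)
step 4: dur = max(L[4]=7, C[3]=6) = 7
step 5: dur = max(L[5]=4, C[4]=5) = 5
step 6: dur = C[5]=4 = 4
sum of known step durations = 39
dur[3] = total - known = 46 - 39 = 7
C[2] is the binding max in step 3, so C[2] = dur[3] = 7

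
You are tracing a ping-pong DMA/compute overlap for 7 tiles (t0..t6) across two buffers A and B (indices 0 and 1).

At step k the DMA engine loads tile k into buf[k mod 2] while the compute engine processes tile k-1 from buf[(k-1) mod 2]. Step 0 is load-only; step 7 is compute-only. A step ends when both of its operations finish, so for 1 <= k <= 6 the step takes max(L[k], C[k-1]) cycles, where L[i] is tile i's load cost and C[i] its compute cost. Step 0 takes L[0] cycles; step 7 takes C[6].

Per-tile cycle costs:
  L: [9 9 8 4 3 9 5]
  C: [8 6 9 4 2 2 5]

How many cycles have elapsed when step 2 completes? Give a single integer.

end_cycle[2] = 26

k=0 load=t0/9c comp=- wait=9 total=9
k=1 load=t1/9c comp=t0/8c wait=9 total=18
k=2 load=t2/8c comp=t1/6c wait=8 total=26
k=3 load=t3/4c comp=t2/9c wait=9 total=35
k=4 load=t4/3c comp=t3/4c wait=4 total=39
k=5 load=t5/9c comp=t4/2c wait=9 total=48
k=6 load=t6/5c comp=t5/2c wait=5 total=53
k=7 load=- comp=t6/5c wait=5 total=58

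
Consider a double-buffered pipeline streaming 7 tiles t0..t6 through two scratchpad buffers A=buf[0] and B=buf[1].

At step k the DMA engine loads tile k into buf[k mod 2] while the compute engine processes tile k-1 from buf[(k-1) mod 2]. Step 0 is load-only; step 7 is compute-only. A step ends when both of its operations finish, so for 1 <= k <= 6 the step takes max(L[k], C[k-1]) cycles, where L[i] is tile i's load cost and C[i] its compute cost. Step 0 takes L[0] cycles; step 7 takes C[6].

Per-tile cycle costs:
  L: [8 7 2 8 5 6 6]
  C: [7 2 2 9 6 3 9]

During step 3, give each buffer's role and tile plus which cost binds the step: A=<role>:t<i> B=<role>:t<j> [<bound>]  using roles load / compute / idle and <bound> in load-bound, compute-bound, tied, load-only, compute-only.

step 3: A=compute:t2 B=load:t3 [load-bound]

  0. 8=8c; end=8; A:t0 B:-
  1. max(7,7)=7c; end=15; A:t0 B:t1
  2. max(2,2)=2c; end=17; A:t2 B:t1
  3. max(8,2)=8c; end=25; A:t2 B:t3
  4. max(5,9)=9c; end=34; A:t4 B:t3
  5. max(6,6)=6c; end=40; A:t4 B:t5
  6. max(6,3)=6c; end=46; A:t6 B:t5
  7. 9=9c; end=55; A:t6 B:t5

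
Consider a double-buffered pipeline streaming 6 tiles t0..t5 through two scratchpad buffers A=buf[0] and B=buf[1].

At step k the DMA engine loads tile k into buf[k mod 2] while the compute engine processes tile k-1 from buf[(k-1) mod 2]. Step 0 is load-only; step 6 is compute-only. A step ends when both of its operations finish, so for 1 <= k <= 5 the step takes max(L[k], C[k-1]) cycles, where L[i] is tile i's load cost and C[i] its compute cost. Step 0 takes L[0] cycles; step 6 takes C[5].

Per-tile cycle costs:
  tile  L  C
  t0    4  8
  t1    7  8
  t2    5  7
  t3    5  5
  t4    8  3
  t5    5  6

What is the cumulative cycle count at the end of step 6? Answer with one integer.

end_cycle[6] = 46

  0. 4=4c; end=4; A:t0 B:-
  1. max(7,8)=8c; end=12; A:t0 B:t1
  2. max(5,8)=8c; end=20; A:t2 B:t1
  3. max(5,7)=7c; end=27; A:t2 B:t3
  4. max(8,5)=8c; end=35; A:t4 B:t3
  5. max(5,3)=5c; end=40; A:t4 B:t5
  6. 6=6c; end=46; A:t4 B:t5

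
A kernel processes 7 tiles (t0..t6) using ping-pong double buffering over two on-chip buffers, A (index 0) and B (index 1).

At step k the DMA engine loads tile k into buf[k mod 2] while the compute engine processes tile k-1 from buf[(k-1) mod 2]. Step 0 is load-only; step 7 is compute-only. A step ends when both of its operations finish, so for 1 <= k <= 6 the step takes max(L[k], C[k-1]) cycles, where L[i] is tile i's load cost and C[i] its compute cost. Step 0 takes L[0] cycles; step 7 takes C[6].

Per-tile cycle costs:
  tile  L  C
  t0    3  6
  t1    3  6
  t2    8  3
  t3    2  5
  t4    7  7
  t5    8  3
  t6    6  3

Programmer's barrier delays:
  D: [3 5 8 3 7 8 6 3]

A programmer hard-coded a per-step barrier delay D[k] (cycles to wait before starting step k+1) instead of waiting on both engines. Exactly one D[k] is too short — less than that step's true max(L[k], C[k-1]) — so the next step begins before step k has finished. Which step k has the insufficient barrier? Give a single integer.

hazard at step 1

k=0 barrier L[0]=3→3c, D[0]=3 ok
k=1 barrier max(L[1]=3,C[0]=6)→6c, D[1]=5 SHORT
k=2 barrier max(L[2]=8,C[1]=6)→8c, D[2]=8 ok
k=3 barrier max(L[3]=2,C[2]=3)→3c, D[3]=3 ok
k=4 barrier max(L[4]=7,C[3]=5)→7c, D[4]=7 ok
k=5 barrier max(L[5]=8,C[4]=7)→8c, D[5]=8 ok
k=6 barrier max(L[6]=6,C[5]=3)→6c, D[6]=6 ok
k=7 barrier C[6]=3→3c, D[7]=3 ok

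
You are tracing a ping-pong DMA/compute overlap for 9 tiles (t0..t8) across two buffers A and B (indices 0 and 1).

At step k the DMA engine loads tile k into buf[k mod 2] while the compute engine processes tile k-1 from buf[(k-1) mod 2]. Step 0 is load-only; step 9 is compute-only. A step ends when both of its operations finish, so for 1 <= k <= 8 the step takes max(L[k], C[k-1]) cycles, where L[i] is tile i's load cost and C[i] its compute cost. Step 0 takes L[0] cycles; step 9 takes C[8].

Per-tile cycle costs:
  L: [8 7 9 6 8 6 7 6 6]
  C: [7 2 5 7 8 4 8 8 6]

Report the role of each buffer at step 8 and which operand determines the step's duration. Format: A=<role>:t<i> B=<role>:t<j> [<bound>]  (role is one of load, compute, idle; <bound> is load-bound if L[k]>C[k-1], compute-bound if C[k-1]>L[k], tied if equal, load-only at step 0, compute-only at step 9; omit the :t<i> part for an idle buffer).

k=0 load=t0/8c comp=- wait=8 total=8
k=1 load=t1/7c comp=t0/7c wait=7 total=15
k=2 load=t2/9c comp=t1/2c wait=9 total=24
k=3 load=t3/6c comp=t2/5c wait=6 total=30
k=4 load=t4/8c comp=t3/7c wait=8 total=38
k=5 load=t5/6c comp=t4/8c wait=8 total=46
k=6 load=t6/7c comp=t5/4c wait=7 total=53
k=7 load=t7/6c comp=t6/8c wait=8 total=61
k=8 load=t8/6c comp=t7/8c wait=8 total=69
k=9 load=- comp=t8/6c wait=6 total=75

step 8: A=load:t8 B=compute:t7 [compute-bound]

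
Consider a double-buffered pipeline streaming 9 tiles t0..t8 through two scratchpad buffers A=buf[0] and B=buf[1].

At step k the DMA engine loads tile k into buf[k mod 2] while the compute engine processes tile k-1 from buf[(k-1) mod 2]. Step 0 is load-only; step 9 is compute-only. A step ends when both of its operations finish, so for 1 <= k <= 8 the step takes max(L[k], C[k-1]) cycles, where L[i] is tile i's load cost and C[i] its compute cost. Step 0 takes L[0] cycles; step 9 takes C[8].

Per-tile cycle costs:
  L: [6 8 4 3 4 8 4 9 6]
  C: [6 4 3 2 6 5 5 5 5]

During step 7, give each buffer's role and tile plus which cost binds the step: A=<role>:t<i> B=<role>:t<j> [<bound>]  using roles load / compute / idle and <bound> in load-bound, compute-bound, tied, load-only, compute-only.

[0] DMA t0→A (6c) ∥ CU idle ⇒ 6c, clock 6
[1] DMA t1→B (8c) ∥ CU A:t0 (6c) ⇒ 8c, clock 14
[2] DMA t2→A (4c) ∥ CU B:t1 (4c) ⇒ 4c, clock 18
[3] DMA t3→B (3c) ∥ CU A:t2 (3c) ⇒ 3c, clock 21
[4] DMA t4→A (4c) ∥ CU B:t3 (2c) ⇒ 4c, clock 25
[5] DMA t5→B (8c) ∥ CU A:t4 (6c) ⇒ 8c, clock 33
[6] DMA t6→A (4c) ∥ CU B:t5 (5c) ⇒ 5c, clock 38
[7] DMA t7→B (9c) ∥ CU A:t6 (5c) ⇒ 9c, clock 47
[8] DMA t8→A (6c) ∥ CU B:t7 (5c) ⇒ 6c, clock 53
[9] DMA idle ∥ CU A:t8 (5c) ⇒ 5c, clock 58

step 7: A=compute:t6 B=load:t7 [load-bound]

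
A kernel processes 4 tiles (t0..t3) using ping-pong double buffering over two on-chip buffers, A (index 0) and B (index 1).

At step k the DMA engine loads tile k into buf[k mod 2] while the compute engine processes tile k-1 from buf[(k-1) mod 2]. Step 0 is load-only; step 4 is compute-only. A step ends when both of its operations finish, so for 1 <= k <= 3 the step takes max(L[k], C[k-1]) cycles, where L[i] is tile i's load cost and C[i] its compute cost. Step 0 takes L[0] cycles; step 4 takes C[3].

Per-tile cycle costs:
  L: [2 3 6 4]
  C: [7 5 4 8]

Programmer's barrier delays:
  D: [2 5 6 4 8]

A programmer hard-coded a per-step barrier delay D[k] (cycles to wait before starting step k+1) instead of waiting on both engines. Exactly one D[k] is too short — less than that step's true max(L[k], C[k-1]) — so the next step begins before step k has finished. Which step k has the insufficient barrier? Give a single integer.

hazard at step 1

k=0 barrier L[0]=2→2c, D[0]=2 ok
k=1 barrier max(L[1]=3,C[0]=7)→7c, D[1]=5 SHORT
k=2 barrier max(L[2]=6,C[1]=5)→6c, D[2]=6 ok
k=3 barrier max(L[3]=4,C[2]=4)→4c, D[3]=4 ok
k=4 barrier C[3]=8→8c, D[4]=8 ok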